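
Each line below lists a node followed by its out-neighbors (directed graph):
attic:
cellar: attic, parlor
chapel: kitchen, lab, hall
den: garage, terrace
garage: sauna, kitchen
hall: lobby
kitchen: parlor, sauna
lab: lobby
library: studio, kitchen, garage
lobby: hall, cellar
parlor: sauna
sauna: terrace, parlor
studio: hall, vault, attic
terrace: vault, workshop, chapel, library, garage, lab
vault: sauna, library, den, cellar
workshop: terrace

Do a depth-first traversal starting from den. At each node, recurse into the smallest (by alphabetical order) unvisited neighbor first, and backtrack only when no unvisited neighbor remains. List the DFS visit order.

Visit den
den → garage
garage → kitchen
kitchen → parlor
parlor → sauna
sauna → terrace
terrace → chapel
chapel → hall
hall → lobby
lobby → cellar
cellar → attic
chapel → lab
terrace → library
library → studio
studio → vault
terrace → workshop

den -> garage -> kitchen -> parlor -> sauna -> terrace -> chapel -> hall -> lobby -> cellar -> attic -> lab -> library -> studio -> vault -> workshop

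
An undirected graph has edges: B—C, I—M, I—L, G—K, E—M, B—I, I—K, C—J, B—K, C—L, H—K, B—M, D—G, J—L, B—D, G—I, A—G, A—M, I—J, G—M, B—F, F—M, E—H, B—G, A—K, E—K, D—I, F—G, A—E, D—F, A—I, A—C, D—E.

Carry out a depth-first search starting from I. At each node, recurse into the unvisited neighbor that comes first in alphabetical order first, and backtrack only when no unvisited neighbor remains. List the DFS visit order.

Visit I
I → A
A → C
C → B
B → D
D → E
E → H
H → K
K → G
G → F
F → M
C → J
J → L

I → A → C → B → D → E → H → K → G → F → M → J → L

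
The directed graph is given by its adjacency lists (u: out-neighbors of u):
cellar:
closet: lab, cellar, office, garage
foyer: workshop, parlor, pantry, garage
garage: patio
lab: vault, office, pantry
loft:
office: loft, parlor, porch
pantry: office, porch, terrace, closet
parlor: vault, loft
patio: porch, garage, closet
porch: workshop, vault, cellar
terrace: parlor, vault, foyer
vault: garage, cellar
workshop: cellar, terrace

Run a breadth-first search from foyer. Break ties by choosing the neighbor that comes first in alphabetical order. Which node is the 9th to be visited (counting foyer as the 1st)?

porch

Visit foyer; enqueue garage, pantry, parlor, workshop → queue [garage, pantry, parlor, workshop]
Visit garage; enqueue patio → queue [pantry, parlor, workshop, patio]
Visit pantry; enqueue closet, office, porch, terrace → queue [parlor, workshop, patio, closet, office, porch, terrace]
Visit parlor; enqueue loft, vault → queue [workshop, patio, closet, office, porch, terrace, loft, vault]
Visit workshop; enqueue cellar → queue [patio, closet, office, porch, terrace, loft, vault, cellar]
Visit patio → queue [closet, office, porch, terrace, loft, vault, cellar]
Visit closet; enqueue lab → queue [office, porch, terrace, loft, vault, cellar, lab]
Visit office → queue [porch, terrace, loft, vault, cellar, lab]
Visit porch → queue [terrace, loft, vault, cellar, lab]
Visit terrace → queue [loft, vault, cellar, lab]
Visit loft → queue [vault, cellar, lab]
Visit vault → queue [cellar, lab]
Visit cellar → queue [lab]
Visit lab → queue []

Visit order: foyer, garage, pantry, parlor, workshop, patio, closet, office, porch, terrace, loft, vault, cellar, lab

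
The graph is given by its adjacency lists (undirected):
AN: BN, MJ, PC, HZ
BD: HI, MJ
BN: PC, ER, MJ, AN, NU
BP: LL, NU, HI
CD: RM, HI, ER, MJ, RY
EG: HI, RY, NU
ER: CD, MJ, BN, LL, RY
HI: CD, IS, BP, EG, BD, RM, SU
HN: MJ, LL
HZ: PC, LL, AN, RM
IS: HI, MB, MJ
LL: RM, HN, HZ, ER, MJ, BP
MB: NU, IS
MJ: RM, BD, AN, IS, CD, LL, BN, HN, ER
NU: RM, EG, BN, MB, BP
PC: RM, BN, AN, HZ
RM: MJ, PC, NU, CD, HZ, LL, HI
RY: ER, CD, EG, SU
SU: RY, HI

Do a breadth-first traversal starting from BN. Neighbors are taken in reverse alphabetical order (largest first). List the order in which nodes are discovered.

BN → PC → NU → MJ → ER → AN → RM → HZ → MB → EG → BP → LL → IS → HN → CD → BD → RY → HI → SU

Visit BN; enqueue PC, NU, MJ, ER, AN → queue [PC, NU, MJ, ER, AN]
Visit PC; enqueue RM, HZ → queue [NU, MJ, ER, AN, RM, HZ]
Visit NU; enqueue MB, EG, BP → queue [MJ, ER, AN, RM, HZ, MB, EG, BP]
Visit MJ; enqueue LL, IS, HN, CD, BD → queue [ER, AN, RM, HZ, MB, EG, BP, LL, IS, HN, CD, BD]
Visit ER; enqueue RY → queue [AN, RM, HZ, MB, EG, BP, LL, IS, HN, CD, BD, RY]
Visit AN → queue [RM, HZ, MB, EG, BP, LL, IS, HN, CD, BD, RY]
Visit RM; enqueue HI → queue [HZ, MB, EG, BP, LL, IS, HN, CD, BD, RY, HI]
Visit HZ → queue [MB, EG, BP, LL, IS, HN, CD, BD, RY, HI]
Visit MB → queue [EG, BP, LL, IS, HN, CD, BD, RY, HI]
Visit EG → queue [BP, LL, IS, HN, CD, BD, RY, HI]
Visit BP → queue [LL, IS, HN, CD, BD, RY, HI]
Visit LL → queue [IS, HN, CD, BD, RY, HI]
Visit IS → queue [HN, CD, BD, RY, HI]
Visit HN → queue [CD, BD, RY, HI]
Visit CD → queue [BD, RY, HI]
Visit BD → queue [RY, HI]
Visit RY; enqueue SU → queue [HI, SU]
Visit HI → queue [SU]
Visit SU → queue []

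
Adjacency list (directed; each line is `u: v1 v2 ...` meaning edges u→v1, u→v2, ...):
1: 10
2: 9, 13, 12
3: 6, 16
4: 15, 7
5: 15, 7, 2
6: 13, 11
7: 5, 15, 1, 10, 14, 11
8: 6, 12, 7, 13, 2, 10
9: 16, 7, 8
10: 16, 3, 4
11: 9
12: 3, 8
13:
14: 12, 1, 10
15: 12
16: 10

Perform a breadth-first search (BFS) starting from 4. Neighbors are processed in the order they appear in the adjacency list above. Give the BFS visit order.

4, 15, 7, 12, 5, 1, 10, 14, 11, 3, 8, 2, 16, 9, 6, 13

Visit 4; enqueue 15, 7 → queue [15, 7]
Visit 15; enqueue 12 → queue [7, 12]
Visit 7; enqueue 5, 1, 10, 14, 11 → queue [12, 5, 1, 10, 14, 11]
Visit 12; enqueue 3, 8 → queue [5, 1, 10, 14, 11, 3, 8]
Visit 5; enqueue 2 → queue [1, 10, 14, 11, 3, 8, 2]
Visit 1 → queue [10, 14, 11, 3, 8, 2]
Visit 10; enqueue 16 → queue [14, 11, 3, 8, 2, 16]
Visit 14 → queue [11, 3, 8, 2, 16]
Visit 11; enqueue 9 → queue [3, 8, 2, 16, 9]
Visit 3; enqueue 6 → queue [8, 2, 16, 9, 6]
Visit 8; enqueue 13 → queue [2, 16, 9, 6, 13]
Visit 2 → queue [16, 9, 6, 13]
Visit 16 → queue [9, 6, 13]
Visit 9 → queue [6, 13]
Visit 6 → queue [13]
Visit 13 → queue []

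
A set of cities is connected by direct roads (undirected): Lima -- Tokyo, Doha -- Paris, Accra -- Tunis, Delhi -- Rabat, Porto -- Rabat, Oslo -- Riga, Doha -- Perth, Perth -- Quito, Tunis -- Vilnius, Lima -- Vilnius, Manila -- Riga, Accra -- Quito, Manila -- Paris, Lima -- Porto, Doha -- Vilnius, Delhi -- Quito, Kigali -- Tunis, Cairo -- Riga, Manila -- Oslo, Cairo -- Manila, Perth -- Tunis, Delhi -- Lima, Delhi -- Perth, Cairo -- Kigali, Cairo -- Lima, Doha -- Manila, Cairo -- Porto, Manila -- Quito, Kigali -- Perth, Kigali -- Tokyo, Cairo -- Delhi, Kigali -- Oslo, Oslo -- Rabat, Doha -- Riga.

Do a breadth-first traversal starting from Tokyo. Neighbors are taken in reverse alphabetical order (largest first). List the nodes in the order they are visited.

Tokyo → Lima → Kigali → Vilnius → Porto → Delhi → Cairo → Tunis → Perth → Oslo → Doha → Rabat → Quito → Riga → Manila → Accra → Paris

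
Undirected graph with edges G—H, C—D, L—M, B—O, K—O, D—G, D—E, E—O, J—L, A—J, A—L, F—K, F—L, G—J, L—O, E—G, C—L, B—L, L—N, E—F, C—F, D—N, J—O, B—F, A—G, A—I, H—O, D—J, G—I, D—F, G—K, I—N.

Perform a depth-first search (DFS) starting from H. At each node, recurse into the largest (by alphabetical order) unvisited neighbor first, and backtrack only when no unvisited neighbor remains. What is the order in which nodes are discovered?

H, O, L, N, I, G, K, F, E, D, J, A, C, B, M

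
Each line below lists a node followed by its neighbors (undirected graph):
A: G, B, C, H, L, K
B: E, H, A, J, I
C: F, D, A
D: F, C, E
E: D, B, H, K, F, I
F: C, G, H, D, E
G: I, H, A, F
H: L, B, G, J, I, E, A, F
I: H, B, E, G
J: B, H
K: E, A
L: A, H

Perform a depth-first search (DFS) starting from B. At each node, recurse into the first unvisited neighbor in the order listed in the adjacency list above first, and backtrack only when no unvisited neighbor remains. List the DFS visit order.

Visit B
B → E
E → D
D → F
F → C
C → A
A → G
G → I
I → H
H → L
H → J
A → K

B, E, D, F, C, A, G, I, H, L, J, K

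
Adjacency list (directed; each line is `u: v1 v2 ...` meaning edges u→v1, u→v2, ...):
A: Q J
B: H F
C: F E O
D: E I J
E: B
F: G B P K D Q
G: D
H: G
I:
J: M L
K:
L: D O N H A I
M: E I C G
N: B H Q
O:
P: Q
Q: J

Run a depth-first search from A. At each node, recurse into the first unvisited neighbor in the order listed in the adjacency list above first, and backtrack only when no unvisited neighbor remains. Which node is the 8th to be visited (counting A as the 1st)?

Visit A
A → Q
Q → J
J → M
M → E
E → B
B → H
H → G
G → D
D → I
B → F
F → P
F → K
M → C
C → O
J → L
L → N

Visit order: A, Q, J, M, E, B, H, G, D, I, F, P, K, C, O, L, N

G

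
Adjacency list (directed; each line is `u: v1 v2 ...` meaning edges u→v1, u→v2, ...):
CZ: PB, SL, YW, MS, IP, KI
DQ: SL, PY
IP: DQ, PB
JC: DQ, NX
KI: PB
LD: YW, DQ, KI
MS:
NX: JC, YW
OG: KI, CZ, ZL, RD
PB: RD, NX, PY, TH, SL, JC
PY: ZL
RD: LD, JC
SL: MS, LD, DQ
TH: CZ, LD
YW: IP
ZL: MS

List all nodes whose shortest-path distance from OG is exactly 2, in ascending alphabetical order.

IP, JC, LD, MS, PB, SL, YW

Level 0: OG
Level 1: CZ, KI, RD, ZL
Level 2: IP, JC, LD, MS, PB, SL, YW
Level 3: DQ, NX, PY, TH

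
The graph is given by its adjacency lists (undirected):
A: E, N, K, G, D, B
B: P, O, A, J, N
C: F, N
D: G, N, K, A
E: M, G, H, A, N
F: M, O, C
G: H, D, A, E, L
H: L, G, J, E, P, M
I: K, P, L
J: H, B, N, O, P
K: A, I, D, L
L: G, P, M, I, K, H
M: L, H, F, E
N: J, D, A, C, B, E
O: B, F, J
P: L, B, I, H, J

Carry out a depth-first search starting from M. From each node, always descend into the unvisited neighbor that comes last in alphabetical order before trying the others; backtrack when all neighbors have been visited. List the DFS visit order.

M → L → P → J → O → F → C → N → E → H → G → D → K → I → A → B

Visit M
M → L
L → P
P → J
J → O
O → F
F → C
C → N
N → E
E → H
H → G
G → D
D → K
K → I
K → A
A → B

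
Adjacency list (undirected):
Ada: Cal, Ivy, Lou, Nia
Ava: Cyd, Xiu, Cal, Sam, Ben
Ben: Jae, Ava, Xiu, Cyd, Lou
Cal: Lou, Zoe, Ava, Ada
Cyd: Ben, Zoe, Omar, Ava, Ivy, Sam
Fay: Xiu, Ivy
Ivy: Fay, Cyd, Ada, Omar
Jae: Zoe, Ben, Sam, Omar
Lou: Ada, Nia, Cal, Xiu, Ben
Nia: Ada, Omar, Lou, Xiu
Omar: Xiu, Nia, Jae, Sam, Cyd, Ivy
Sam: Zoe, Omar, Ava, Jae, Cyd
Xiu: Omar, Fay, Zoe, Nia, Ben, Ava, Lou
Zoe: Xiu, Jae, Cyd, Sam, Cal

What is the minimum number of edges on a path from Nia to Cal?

Level 0: Nia
Level 1: Ada, Lou, Omar, Xiu
Level 2: Ava, Ben, Cal, Cyd, Fay, Ivy, Jae, Sam, Zoe
Cal first appears at level 2.

2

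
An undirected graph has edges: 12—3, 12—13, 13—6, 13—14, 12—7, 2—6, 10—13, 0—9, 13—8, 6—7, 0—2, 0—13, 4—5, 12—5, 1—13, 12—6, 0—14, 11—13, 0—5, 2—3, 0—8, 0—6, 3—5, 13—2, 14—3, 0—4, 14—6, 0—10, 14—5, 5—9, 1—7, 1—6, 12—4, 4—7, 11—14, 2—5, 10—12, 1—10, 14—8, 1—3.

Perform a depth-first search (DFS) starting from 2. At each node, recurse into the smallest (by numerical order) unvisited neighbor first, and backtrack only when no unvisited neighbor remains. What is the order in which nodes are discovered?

2 -> 0 -> 4 -> 5 -> 3 -> 1 -> 6 -> 7 -> 12 -> 10 -> 13 -> 8 -> 14 -> 11 -> 9

Visit 2
2 → 0
0 → 4
4 → 5
5 → 3
3 → 1
1 → 6
6 → 7
7 → 12
12 → 10
10 → 13
13 → 8
8 → 14
14 → 11
5 → 9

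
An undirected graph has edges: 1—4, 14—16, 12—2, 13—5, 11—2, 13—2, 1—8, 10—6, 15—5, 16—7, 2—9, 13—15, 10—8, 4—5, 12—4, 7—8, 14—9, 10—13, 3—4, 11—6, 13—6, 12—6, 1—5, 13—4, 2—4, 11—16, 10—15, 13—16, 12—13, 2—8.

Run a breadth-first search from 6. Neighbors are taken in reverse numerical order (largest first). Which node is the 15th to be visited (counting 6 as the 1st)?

3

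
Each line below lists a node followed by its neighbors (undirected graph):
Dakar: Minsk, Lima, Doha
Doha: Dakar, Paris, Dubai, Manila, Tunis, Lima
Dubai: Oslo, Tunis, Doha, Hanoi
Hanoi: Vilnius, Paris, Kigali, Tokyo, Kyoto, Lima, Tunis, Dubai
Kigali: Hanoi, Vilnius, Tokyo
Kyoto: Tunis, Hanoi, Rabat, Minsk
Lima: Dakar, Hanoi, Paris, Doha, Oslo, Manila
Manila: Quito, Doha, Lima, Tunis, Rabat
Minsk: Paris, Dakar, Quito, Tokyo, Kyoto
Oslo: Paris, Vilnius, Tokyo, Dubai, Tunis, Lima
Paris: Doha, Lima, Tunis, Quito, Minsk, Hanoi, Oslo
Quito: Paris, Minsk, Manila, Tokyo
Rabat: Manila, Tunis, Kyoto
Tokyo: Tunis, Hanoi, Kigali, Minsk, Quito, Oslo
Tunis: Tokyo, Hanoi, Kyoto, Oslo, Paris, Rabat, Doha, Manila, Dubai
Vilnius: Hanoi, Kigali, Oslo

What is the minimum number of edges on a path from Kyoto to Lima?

Level 0: Kyoto
Level 1: Hanoi, Minsk, Rabat, Tunis
Level 2: Dakar, Doha, Dubai, Kigali, Lima, Manila, Oslo, Paris, Quito, Tokyo, Vilnius
Lima first appears at level 2.

2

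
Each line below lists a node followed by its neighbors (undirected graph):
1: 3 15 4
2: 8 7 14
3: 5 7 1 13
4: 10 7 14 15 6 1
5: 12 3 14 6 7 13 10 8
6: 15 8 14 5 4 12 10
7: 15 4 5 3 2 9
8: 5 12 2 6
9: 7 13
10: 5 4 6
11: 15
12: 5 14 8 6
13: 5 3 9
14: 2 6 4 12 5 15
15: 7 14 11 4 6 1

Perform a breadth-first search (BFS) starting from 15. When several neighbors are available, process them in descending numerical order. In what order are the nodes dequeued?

15, 14, 11, 7, 6, 4, 1, 12, 5, 2, 9, 3, 10, 8, 13

Visit 15; enqueue 14, 11, 7, 6, 4, 1 → queue [14, 11, 7, 6, 4, 1]
Visit 14; enqueue 12, 5, 2 → queue [11, 7, 6, 4, 1, 12, 5, 2]
Visit 11 → queue [7, 6, 4, 1, 12, 5, 2]
Visit 7; enqueue 9, 3 → queue [6, 4, 1, 12, 5, 2, 9, 3]
Visit 6; enqueue 10, 8 → queue [4, 1, 12, 5, 2, 9, 3, 10, 8]
Visit 4 → queue [1, 12, 5, 2, 9, 3, 10, 8]
Visit 1 → queue [12, 5, 2, 9, 3, 10, 8]
Visit 12 → queue [5, 2, 9, 3, 10, 8]
Visit 5; enqueue 13 → queue [2, 9, 3, 10, 8, 13]
Visit 2 → queue [9, 3, 10, 8, 13]
Visit 9 → queue [3, 10, 8, 13]
Visit 3 → queue [10, 8, 13]
Visit 10 → queue [8, 13]
Visit 8 → queue [13]
Visit 13 → queue []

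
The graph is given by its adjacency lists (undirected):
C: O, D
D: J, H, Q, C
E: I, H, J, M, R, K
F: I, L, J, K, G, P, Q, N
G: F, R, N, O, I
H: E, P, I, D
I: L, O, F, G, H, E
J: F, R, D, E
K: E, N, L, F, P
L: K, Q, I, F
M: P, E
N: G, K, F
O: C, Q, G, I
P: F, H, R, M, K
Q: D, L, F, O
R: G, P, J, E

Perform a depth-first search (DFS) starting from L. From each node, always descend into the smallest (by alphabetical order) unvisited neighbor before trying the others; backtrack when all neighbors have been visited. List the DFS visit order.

Visit L
L → F
F → G
G → I
I → E
E → H
H → D
D → C
C → O
O → Q
D → J
J → R
R → P
P → K
K → N
P → M

L -> F -> G -> I -> E -> H -> D -> C -> O -> Q -> J -> R -> P -> K -> N -> M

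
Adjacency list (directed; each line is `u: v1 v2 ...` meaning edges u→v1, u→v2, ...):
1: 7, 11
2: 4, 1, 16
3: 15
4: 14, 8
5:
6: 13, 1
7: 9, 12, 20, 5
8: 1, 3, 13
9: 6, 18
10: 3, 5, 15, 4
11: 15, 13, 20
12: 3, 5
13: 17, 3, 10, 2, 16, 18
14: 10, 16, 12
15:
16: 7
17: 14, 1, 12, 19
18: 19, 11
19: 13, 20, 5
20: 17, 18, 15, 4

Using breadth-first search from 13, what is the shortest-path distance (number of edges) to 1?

Level 0: 13
Level 1: 2, 3, 10, 16, 17, 18
Level 2: 1, 4, 5, 7, 11, 12, 14, 15, 19
Level 3: 8, 9, 20
Level 4: 6
1 first appears at level 2.

2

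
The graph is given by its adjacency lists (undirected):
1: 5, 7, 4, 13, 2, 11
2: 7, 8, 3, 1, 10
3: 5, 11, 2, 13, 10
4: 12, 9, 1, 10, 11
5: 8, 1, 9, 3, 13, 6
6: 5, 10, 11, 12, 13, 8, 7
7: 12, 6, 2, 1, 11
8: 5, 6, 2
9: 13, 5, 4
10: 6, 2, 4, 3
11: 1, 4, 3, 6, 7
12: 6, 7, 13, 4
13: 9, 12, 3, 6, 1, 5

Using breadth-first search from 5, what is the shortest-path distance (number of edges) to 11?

Level 0: 5
Level 1: 1, 3, 6, 8, 9, 13
Level 2: 2, 4, 7, 10, 11, 12
11 first appears at level 2.

2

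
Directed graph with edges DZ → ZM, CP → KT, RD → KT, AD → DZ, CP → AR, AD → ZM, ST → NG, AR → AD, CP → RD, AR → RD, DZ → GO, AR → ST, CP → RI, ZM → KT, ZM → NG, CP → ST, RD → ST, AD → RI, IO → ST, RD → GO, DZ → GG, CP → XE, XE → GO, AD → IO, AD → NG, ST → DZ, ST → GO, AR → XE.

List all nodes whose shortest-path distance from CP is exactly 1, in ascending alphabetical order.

Level 0: CP
Level 1: AR, KT, RD, RI, ST, XE
Level 2: AD, DZ, GO, NG
Level 3: GG, IO, ZM

AR, KT, RD, RI, ST, XE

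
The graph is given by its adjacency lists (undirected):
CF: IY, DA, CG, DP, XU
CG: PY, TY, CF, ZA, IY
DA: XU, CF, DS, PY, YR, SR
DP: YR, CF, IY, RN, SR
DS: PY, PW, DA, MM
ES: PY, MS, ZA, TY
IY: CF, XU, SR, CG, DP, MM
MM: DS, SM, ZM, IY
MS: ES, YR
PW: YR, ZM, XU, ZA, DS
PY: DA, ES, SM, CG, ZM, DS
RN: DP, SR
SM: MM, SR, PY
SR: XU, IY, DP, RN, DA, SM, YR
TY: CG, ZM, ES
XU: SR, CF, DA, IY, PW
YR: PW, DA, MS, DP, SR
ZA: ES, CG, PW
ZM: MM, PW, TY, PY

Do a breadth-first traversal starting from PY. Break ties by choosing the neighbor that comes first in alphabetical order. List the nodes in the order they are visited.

PY, CG, DA, DS, ES, SM, ZM, CF, IY, TY, ZA, SR, XU, YR, MM, PW, MS, DP, RN

Visit PY; enqueue CG, DA, DS, ES, SM, ZM → queue [CG, DA, DS, ES, SM, ZM]
Visit CG; enqueue CF, IY, TY, ZA → queue [DA, DS, ES, SM, ZM, CF, IY, TY, ZA]
Visit DA; enqueue SR, XU, YR → queue [DS, ES, SM, ZM, CF, IY, TY, ZA, SR, XU, YR]
Visit DS; enqueue MM, PW → queue [ES, SM, ZM, CF, IY, TY, ZA, SR, XU, YR, MM, PW]
Visit ES; enqueue MS → queue [SM, ZM, CF, IY, TY, ZA, SR, XU, YR, MM, PW, MS]
Visit SM → queue [ZM, CF, IY, TY, ZA, SR, XU, YR, MM, PW, MS]
Visit ZM → queue [CF, IY, TY, ZA, SR, XU, YR, MM, PW, MS]
Visit CF; enqueue DP → queue [IY, TY, ZA, SR, XU, YR, MM, PW, MS, DP]
Visit IY → queue [TY, ZA, SR, XU, YR, MM, PW, MS, DP]
Visit TY → queue [ZA, SR, XU, YR, MM, PW, MS, DP]
Visit ZA → queue [SR, XU, YR, MM, PW, MS, DP]
Visit SR; enqueue RN → queue [XU, YR, MM, PW, MS, DP, RN]
Visit XU → queue [YR, MM, PW, MS, DP, RN]
Visit YR → queue [MM, PW, MS, DP, RN]
Visit MM → queue [PW, MS, DP, RN]
Visit PW → queue [MS, DP, RN]
Visit MS → queue [DP, RN]
Visit DP → queue [RN]
Visit RN → queue []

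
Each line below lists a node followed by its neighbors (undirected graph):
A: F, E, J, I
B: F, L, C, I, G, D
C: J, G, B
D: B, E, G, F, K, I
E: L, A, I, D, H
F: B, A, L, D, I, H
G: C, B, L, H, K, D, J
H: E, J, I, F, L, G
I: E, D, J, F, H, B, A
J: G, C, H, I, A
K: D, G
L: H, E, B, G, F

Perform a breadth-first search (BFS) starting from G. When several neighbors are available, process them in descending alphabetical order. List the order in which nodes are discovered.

Visit G; enqueue L, K, J, H, D, C, B → queue [L, K, J, H, D, C, B]
Visit L; enqueue F, E → queue [K, J, H, D, C, B, F, E]
Visit K → queue [J, H, D, C, B, F, E]
Visit J; enqueue I, A → queue [H, D, C, B, F, E, I, A]
Visit H → queue [D, C, B, F, E, I, A]
Visit D → queue [C, B, F, E, I, A]
Visit C → queue [B, F, E, I, A]
Visit B → queue [F, E, I, A]
Visit F → queue [E, I, A]
Visit E → queue [I, A]
Visit I → queue [A]
Visit A → queue []

G, L, K, J, H, D, C, B, F, E, I, A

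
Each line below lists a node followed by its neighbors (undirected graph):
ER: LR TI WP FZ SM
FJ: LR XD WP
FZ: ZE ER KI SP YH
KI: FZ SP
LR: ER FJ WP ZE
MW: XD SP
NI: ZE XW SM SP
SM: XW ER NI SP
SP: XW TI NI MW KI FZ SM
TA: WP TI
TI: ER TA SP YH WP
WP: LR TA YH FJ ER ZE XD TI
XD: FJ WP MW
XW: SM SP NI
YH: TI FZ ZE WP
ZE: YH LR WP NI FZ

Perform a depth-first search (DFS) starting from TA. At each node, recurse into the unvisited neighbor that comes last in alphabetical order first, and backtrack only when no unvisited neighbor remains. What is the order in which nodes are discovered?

TA -> WP -> ZE -> YH -> TI -> SP -> XW -> SM -> NI -> ER -> LR -> FJ -> XD -> MW -> FZ -> KI

Visit TA
TA → WP
WP → ZE
ZE → YH
YH → TI
TI → SP
SP → XW
XW → SM
SM → NI
SM → ER
ER → LR
LR → FJ
FJ → XD
XD → MW
ER → FZ
FZ → KI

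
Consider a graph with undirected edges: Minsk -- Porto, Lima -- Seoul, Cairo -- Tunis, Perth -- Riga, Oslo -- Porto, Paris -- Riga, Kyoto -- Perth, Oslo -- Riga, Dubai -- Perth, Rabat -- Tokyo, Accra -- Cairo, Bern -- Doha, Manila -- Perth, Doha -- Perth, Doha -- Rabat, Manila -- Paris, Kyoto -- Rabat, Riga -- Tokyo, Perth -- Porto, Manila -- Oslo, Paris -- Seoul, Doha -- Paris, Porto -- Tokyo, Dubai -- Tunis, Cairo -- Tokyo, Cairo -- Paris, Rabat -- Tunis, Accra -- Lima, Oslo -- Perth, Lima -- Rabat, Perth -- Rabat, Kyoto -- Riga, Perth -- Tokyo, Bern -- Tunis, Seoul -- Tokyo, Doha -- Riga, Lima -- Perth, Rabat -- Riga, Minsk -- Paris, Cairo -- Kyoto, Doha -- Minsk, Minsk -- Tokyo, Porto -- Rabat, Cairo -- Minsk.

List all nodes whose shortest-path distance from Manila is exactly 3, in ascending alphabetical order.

Level 0: Manila
Level 1: Oslo, Paris, Perth
Level 2: Cairo, Doha, Dubai, Kyoto, Lima, Minsk, Porto, Rabat, Riga, Seoul, Tokyo
Level 3: Accra, Bern, Tunis

Accra, Bern, Tunis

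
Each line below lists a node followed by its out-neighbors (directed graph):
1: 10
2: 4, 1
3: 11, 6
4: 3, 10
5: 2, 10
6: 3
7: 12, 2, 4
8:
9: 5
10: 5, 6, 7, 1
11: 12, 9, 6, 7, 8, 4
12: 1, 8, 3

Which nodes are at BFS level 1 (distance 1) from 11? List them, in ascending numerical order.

Level 0: 11
Level 1: 4, 6, 7, 8, 9, 12
Level 2: 1, 2, 3, 5, 10

4, 6, 7, 8, 9, 12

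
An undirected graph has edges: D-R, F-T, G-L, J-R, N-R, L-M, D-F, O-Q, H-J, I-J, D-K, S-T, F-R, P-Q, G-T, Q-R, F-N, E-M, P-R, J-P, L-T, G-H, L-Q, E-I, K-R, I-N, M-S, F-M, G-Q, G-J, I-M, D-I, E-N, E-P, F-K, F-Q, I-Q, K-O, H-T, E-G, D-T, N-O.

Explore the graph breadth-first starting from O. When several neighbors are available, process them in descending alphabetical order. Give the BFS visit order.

Visit O; enqueue Q, N, K → queue [Q, N, K]
Visit Q; enqueue R, P, L, I, G, F → queue [N, K, R, P, L, I, G, F]
Visit N; enqueue E → queue [K, R, P, L, I, G, F, E]
Visit K; enqueue D → queue [R, P, L, I, G, F, E, D]
Visit R; enqueue J → queue [P, L, I, G, F, E, D, J]
Visit P → queue [L, I, G, F, E, D, J]
Visit L; enqueue T, M → queue [I, G, F, E, D, J, T, M]
Visit I → queue [G, F, E, D, J, T, M]
Visit G; enqueue H → queue [F, E, D, J, T, M, H]
Visit F → queue [E, D, J, T, M, H]
Visit E → queue [D, J, T, M, H]
Visit D → queue [J, T, M, H]
Visit J → queue [T, M, H]
Visit T; enqueue S → queue [M, H, S]
Visit M → queue [H, S]
Visit H → queue [S]
Visit S → queue []

O Q N K R P L I G F E D J T M H S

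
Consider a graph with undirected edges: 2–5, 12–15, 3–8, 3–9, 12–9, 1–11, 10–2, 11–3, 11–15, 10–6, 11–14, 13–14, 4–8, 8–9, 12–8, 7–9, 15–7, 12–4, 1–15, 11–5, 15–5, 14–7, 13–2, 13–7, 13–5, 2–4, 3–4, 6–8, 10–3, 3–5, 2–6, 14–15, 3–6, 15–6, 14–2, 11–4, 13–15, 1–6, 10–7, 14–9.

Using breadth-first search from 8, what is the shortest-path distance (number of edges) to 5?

Level 0: 8
Level 1: 3, 4, 6, 9, 12
Level 2: 1, 2, 5, 7, 10, 11, 14, 15
Level 3: 13
5 first appears at level 2.

2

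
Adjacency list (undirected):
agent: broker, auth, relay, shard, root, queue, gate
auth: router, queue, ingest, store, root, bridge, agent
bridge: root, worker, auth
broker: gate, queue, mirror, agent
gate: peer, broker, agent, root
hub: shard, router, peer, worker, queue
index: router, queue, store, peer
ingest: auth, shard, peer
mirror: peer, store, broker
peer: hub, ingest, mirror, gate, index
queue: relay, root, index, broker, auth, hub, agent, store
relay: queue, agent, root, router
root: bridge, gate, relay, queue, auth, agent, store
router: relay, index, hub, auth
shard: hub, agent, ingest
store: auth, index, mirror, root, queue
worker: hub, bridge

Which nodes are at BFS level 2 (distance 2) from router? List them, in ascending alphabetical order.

Level 0: router
Level 1: auth, hub, index, relay
Level 2: agent, bridge, ingest, peer, queue, root, shard, store, worker
Level 3: broker, gate, mirror

agent, bridge, ingest, peer, queue, root, shard, store, worker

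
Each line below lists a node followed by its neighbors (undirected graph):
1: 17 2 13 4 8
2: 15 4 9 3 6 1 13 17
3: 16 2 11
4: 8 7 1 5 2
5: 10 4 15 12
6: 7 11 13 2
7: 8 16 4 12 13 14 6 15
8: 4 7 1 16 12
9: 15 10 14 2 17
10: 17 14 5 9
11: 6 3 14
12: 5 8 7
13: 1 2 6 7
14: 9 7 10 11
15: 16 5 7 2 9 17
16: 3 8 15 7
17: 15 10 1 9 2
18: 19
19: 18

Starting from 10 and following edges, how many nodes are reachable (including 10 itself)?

17

BFS from 10 visits: 10, 17, 14, 9, 5, 15, 2, 1, 11, 7, 12, 4, 16, 13, 6, 3, 8
Reachable nodes: 17 of 19 total.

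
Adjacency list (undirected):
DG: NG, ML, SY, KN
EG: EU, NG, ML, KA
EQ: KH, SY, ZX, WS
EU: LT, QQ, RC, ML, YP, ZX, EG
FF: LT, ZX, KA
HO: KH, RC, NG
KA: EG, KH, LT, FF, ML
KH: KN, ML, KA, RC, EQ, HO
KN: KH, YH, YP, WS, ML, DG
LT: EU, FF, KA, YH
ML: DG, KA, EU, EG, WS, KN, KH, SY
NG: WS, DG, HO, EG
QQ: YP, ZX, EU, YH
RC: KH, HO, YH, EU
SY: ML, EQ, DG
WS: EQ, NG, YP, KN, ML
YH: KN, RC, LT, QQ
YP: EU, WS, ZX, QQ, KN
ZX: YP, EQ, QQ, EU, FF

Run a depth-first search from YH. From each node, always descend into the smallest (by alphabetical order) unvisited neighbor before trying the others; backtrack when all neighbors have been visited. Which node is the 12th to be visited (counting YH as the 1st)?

Visit YH
YH → KN
KN → DG
DG → ML
ML → EG
EG → EU
EU → LT
LT → FF
FF → KA
KA → KH
KH → EQ
EQ → SY
EQ → WS
WS → NG
NG → HO
HO → RC
WS → YP
YP → QQ
QQ → ZX

Visit order: YH, KN, DG, ML, EG, EU, LT, FF, KA, KH, EQ, SY, WS, NG, HO, RC, YP, QQ, ZX

SY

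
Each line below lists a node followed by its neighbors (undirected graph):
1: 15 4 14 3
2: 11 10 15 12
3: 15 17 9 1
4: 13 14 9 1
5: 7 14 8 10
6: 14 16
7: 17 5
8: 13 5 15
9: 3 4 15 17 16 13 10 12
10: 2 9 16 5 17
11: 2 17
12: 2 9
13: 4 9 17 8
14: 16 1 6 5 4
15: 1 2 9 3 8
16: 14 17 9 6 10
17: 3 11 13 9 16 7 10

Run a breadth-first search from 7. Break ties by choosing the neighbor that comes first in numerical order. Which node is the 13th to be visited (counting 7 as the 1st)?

2

Visit 7; enqueue 5, 17 → queue [5, 17]
Visit 5; enqueue 8, 10, 14 → queue [17, 8, 10, 14]
Visit 17; enqueue 3, 9, 11, 13, 16 → queue [8, 10, 14, 3, 9, 11, 13, 16]
Visit 8; enqueue 15 → queue [10, 14, 3, 9, 11, 13, 16, 15]
Visit 10; enqueue 2 → queue [14, 3, 9, 11, 13, 16, 15, 2]
Visit 14; enqueue 1, 4, 6 → queue [3, 9, 11, 13, 16, 15, 2, 1, 4, 6]
Visit 3 → queue [9, 11, 13, 16, 15, 2, 1, 4, 6]
Visit 9; enqueue 12 → queue [11, 13, 16, 15, 2, 1, 4, 6, 12]
Visit 11 → queue [13, 16, 15, 2, 1, 4, 6, 12]
Visit 13 → queue [16, 15, 2, 1, 4, 6, 12]
Visit 16 → queue [15, 2, 1, 4, 6, 12]
Visit 15 → queue [2, 1, 4, 6, 12]
Visit 2 → queue [1, 4, 6, 12]
Visit 1 → queue [4, 6, 12]
Visit 4 → queue [6, 12]
Visit 6 → queue [12]
Visit 12 → queue []

Visit order: 7, 5, 17, 8, 10, 14, 3, 9, 11, 13, 16, 15, 2, 1, 4, 6, 12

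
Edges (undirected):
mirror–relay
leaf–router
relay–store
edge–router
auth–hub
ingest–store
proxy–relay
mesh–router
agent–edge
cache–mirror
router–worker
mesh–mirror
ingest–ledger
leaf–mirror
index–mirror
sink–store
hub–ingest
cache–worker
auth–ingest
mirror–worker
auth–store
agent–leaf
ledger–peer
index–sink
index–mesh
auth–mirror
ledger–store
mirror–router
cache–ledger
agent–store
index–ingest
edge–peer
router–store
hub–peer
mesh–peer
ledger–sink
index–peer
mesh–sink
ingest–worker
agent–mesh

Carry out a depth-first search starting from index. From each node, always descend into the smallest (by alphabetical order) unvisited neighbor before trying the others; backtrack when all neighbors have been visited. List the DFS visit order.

Visit index
index → ingest
ingest → auth
auth → hub
hub → peer
peer → edge
edge → agent
agent → leaf
leaf → mirror
mirror → cache
cache → ledger
ledger → sink
sink → mesh
mesh → router
router → store
store → relay
relay → proxy
router → worker

index, ingest, auth, hub, peer, edge, agent, leaf, mirror, cache, ledger, sink, mesh, router, store, relay, proxy, worker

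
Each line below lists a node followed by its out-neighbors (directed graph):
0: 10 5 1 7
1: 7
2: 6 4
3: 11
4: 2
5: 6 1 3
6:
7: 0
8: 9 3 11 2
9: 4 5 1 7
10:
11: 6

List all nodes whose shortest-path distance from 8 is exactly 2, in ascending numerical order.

Level 0: 8
Level 1: 2, 3, 9, 11
Level 2: 1, 4, 5, 6, 7
Level 3: 0
Level 4: 10

1, 4, 5, 6, 7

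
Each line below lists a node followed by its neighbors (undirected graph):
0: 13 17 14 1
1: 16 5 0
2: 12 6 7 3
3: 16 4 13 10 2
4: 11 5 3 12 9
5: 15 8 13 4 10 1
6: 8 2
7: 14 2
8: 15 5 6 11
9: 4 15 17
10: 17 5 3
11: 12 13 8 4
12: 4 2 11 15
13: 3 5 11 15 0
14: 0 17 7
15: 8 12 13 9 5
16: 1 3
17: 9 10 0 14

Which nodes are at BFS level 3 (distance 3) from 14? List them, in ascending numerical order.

3, 4, 5, 6, 11, 12, 15, 16

Level 0: 14
Level 1: 0, 7, 17
Level 2: 1, 2, 9, 10, 13
Level 3: 3, 4, 5, 6, 11, 12, 15, 16
Level 4: 8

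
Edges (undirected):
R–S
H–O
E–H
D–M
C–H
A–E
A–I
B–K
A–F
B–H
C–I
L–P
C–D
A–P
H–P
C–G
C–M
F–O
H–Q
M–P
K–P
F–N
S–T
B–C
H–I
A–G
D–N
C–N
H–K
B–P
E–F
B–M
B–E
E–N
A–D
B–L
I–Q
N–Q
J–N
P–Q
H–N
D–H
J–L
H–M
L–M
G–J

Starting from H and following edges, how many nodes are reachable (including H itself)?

BFS from H visits: H, B, C, D, E, I, K, M, N, O, P, Q, L, G, A, F, J
Reachable nodes: 17 of 20 total.

17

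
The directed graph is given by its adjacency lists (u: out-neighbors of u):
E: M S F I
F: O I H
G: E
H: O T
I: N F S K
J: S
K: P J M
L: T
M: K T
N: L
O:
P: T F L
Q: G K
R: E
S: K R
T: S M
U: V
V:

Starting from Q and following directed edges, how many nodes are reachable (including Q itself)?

BFS from Q visits: Q, G, K, E, P, J, M, S, F, I, T, L, R, O, H, N
Reachable nodes: 16 of 18 total.

16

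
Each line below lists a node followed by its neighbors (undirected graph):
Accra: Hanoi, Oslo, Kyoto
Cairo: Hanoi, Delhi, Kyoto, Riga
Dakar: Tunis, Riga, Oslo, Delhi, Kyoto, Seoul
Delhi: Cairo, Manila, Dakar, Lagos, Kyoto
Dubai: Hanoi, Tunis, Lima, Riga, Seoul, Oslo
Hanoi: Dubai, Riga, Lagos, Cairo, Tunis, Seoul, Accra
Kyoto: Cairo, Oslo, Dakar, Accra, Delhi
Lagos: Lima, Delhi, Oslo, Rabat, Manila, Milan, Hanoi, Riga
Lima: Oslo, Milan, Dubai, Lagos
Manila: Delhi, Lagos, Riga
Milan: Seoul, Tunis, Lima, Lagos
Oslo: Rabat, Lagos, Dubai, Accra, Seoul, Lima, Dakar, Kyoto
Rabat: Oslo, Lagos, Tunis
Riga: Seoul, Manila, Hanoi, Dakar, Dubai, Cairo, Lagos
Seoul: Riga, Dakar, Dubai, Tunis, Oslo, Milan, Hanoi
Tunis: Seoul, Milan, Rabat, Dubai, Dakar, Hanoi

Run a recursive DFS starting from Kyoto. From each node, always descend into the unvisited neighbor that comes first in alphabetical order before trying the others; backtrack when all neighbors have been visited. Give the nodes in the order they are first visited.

Kyoto, Accra, Hanoi, Cairo, Delhi, Dakar, Oslo, Dubai, Lima, Lagos, Manila, Riga, Seoul, Milan, Tunis, Rabat

Visit Kyoto
Kyoto → Accra
Accra → Hanoi
Hanoi → Cairo
Cairo → Delhi
Delhi → Dakar
Dakar → Oslo
Oslo → Dubai
Dubai → Lima
Lima → Lagos
Lagos → Manila
Manila → Riga
Riga → Seoul
Seoul → Milan
Milan → Tunis
Tunis → Rabat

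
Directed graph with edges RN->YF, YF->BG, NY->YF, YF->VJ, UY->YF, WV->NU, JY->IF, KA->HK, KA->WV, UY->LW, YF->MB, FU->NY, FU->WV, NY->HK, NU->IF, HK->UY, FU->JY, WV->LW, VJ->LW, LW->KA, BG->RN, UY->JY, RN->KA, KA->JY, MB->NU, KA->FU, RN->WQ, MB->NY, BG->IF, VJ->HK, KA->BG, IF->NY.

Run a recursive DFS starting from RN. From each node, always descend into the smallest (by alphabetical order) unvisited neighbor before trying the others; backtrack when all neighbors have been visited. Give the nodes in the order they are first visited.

Visit RN
RN → KA
KA → BG
BG → IF
IF → NY
NY → HK
HK → UY
UY → JY
UY → LW
UY → YF
YF → MB
MB → NU
YF → VJ
KA → FU
FU → WV
RN → WQ

RN, KA, BG, IF, NY, HK, UY, JY, LW, YF, MB, NU, VJ, FU, WV, WQ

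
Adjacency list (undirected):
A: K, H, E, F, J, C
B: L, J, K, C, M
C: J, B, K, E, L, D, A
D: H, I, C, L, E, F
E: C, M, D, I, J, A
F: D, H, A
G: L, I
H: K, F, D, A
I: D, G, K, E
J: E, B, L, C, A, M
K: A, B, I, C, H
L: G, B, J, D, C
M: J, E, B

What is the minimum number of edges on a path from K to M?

Level 0: K
Level 1: A, B, C, H, I
Level 2: D, E, F, G, J, L, M
M first appears at level 2.

2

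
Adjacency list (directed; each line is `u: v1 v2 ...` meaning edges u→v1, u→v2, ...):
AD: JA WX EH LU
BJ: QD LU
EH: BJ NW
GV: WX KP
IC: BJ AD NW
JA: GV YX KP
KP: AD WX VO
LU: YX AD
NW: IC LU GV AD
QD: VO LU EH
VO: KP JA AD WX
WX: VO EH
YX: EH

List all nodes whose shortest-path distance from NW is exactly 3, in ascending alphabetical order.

QD, VO

Level 0: NW
Level 1: AD, GV, IC, LU
Level 2: BJ, EH, JA, KP, WX, YX
Level 3: QD, VO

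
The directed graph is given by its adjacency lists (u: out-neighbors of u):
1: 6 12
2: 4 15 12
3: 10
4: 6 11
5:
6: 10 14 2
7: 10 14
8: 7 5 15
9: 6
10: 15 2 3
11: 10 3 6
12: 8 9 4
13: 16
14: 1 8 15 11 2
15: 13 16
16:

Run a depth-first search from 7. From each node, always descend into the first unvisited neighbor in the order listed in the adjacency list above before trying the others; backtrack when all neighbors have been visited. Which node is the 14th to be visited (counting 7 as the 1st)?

Visit 7
7 → 10
10 → 15
15 → 13
13 → 16
10 → 2
2 → 4
4 → 6
6 → 14
14 → 1
1 → 12
12 → 8
8 → 5
12 → 9
14 → 11
11 → 3

Visit order: 7, 10, 15, 13, 16, 2, 4, 6, 14, 1, 12, 8, 5, 9, 11, 3

9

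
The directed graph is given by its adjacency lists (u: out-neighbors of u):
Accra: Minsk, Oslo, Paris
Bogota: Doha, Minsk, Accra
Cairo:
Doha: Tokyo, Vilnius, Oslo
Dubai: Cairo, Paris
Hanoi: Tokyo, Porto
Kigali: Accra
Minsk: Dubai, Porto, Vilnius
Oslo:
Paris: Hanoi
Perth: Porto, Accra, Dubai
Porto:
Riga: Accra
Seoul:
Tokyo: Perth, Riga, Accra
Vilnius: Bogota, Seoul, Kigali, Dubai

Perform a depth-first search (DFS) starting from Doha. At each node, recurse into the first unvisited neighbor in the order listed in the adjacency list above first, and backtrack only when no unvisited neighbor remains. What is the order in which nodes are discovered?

Doha → Tokyo → Perth → Porto → Accra → Minsk → Dubai → Cairo → Paris → Hanoi → Vilnius → Bogota → Seoul → Kigali → Oslo → Riga

Visit Doha
Doha → Tokyo
Tokyo → Perth
Perth → Porto
Perth → Accra
Accra → Minsk
Minsk → Dubai
Dubai → Cairo
Dubai → Paris
Paris → Hanoi
Minsk → Vilnius
Vilnius → Bogota
Vilnius → Seoul
Vilnius → Kigali
Accra → Oslo
Tokyo → Riga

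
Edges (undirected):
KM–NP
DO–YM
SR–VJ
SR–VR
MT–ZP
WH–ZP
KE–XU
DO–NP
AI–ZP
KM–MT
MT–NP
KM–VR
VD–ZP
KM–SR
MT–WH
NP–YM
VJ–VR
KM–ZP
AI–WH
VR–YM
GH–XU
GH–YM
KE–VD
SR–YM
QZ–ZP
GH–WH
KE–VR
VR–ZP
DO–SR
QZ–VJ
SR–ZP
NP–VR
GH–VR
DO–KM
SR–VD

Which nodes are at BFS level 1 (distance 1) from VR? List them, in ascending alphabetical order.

Level 0: VR
Level 1: GH, KE, KM, NP, SR, VJ, YM, ZP
Level 2: AI, DO, MT, QZ, VD, WH, XU

GH, KE, KM, NP, SR, VJ, YM, ZP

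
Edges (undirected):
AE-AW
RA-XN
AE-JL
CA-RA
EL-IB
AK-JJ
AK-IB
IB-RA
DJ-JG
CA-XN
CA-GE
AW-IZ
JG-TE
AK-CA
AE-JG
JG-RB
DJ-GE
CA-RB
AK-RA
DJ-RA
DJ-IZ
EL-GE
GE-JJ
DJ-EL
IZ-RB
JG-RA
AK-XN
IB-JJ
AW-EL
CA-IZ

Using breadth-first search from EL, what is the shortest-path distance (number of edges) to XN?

Level 0: EL
Level 1: AW, DJ, GE, IB
Level 2: AE, AK, CA, IZ, JG, JJ, RA
Level 3: JL, RB, TE, XN
XN first appears at level 3.

3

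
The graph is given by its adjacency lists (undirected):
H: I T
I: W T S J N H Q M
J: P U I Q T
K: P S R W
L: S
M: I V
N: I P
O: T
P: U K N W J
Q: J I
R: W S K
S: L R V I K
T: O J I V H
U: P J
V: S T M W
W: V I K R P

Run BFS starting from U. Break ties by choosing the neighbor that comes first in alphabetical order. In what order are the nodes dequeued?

U, J, P, I, Q, T, K, N, W, H, M, S, O, V, R, L

Visit U; enqueue J, P → queue [J, P]
Visit J; enqueue I, Q, T → queue [P, I, Q, T]
Visit P; enqueue K, N, W → queue [I, Q, T, K, N, W]
Visit I; enqueue H, M, S → queue [Q, T, K, N, W, H, M, S]
Visit Q → queue [T, K, N, W, H, M, S]
Visit T; enqueue O, V → queue [K, N, W, H, M, S, O, V]
Visit K; enqueue R → queue [N, W, H, M, S, O, V, R]
Visit N → queue [W, H, M, S, O, V, R]
Visit W → queue [H, M, S, O, V, R]
Visit H → queue [M, S, O, V, R]
Visit M → queue [S, O, V, R]
Visit S; enqueue L → queue [O, V, R, L]
Visit O → queue [V, R, L]
Visit V → queue [R, L]
Visit R → queue [L]
Visit L → queue []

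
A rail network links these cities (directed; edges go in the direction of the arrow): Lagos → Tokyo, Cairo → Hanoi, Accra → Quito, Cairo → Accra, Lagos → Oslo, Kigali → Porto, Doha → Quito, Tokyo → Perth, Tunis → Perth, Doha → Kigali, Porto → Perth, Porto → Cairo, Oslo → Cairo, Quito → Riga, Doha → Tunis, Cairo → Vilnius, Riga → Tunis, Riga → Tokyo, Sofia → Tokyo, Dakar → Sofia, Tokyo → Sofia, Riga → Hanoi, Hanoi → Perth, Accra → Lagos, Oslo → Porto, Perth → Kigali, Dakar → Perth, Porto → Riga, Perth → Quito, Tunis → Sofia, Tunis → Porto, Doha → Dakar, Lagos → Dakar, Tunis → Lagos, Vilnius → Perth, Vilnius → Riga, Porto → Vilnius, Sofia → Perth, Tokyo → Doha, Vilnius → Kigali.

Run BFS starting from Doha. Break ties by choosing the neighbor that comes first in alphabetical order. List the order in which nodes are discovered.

Doha Dakar Kigali Quito Tunis Perth Sofia Porto Riga Lagos Tokyo Cairo Vilnius Hanoi Oslo Accra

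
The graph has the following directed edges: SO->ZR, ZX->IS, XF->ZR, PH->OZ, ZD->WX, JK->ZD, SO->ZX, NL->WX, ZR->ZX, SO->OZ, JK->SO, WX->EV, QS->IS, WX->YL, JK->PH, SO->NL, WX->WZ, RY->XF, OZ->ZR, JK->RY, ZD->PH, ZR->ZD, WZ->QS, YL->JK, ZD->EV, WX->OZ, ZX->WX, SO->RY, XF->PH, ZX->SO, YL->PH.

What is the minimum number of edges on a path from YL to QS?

5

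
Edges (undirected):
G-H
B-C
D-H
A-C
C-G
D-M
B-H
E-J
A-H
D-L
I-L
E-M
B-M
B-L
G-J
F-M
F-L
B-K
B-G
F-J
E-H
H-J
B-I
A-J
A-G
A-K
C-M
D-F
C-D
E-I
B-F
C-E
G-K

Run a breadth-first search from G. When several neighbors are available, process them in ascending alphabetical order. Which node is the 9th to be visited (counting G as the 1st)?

I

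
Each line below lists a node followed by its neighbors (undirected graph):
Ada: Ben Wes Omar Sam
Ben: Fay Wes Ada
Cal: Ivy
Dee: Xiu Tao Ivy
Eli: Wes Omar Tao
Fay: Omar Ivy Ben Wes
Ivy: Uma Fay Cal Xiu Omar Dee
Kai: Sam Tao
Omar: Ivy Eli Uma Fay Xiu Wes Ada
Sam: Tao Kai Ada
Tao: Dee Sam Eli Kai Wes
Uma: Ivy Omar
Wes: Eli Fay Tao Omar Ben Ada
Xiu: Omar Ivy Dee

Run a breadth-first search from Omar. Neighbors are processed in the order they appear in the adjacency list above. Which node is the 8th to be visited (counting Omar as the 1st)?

Ada

Visit Omar; enqueue Ivy, Eli, Uma, Fay, Xiu, Wes, Ada → queue [Ivy, Eli, Uma, Fay, Xiu, Wes, Ada]
Visit Ivy; enqueue Cal, Dee → queue [Eli, Uma, Fay, Xiu, Wes, Ada, Cal, Dee]
Visit Eli; enqueue Tao → queue [Uma, Fay, Xiu, Wes, Ada, Cal, Dee, Tao]
Visit Uma → queue [Fay, Xiu, Wes, Ada, Cal, Dee, Tao]
Visit Fay; enqueue Ben → queue [Xiu, Wes, Ada, Cal, Dee, Tao, Ben]
Visit Xiu → queue [Wes, Ada, Cal, Dee, Tao, Ben]
Visit Wes → queue [Ada, Cal, Dee, Tao, Ben]
Visit Ada; enqueue Sam → queue [Cal, Dee, Tao, Ben, Sam]
Visit Cal → queue [Dee, Tao, Ben, Sam]
Visit Dee → queue [Tao, Ben, Sam]
Visit Tao; enqueue Kai → queue [Ben, Sam, Kai]
Visit Ben → queue [Sam, Kai]
Visit Sam → queue [Kai]
Visit Kai → queue []

Visit order: Omar, Ivy, Eli, Uma, Fay, Xiu, Wes, Ada, Cal, Dee, Tao, Ben, Sam, Kai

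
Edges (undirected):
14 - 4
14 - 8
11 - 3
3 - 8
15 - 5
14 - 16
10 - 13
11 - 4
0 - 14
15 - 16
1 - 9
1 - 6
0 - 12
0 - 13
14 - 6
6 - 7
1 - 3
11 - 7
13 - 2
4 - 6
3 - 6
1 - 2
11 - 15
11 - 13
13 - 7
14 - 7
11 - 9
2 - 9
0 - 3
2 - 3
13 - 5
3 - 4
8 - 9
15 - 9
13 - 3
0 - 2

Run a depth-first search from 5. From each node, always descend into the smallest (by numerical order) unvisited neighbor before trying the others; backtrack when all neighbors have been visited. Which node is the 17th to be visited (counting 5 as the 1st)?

10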